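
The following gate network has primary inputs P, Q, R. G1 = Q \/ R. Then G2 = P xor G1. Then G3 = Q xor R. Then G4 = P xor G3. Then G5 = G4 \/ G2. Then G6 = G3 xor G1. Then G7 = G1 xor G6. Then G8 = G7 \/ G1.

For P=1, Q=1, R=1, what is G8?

1

G1 = 1 \/ 1 = 1
G3 = 1 xor 1 = 0
G6 = 0 xor 1 = 1
G7 = 1 xor 1 = 0
G8 = 0 \/ 1 = 1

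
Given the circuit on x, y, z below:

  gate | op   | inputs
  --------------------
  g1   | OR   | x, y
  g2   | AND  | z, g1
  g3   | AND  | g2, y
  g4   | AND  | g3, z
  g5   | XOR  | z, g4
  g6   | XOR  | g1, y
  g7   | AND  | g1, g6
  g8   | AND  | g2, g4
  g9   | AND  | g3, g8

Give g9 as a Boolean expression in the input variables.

((z AND (x OR y)) AND y) AND ((z AND (x OR y)) AND (((z AND (x OR y)) AND y) AND z))

g1 = x OR y
g2 = z AND g1 = z AND (x OR y)
g3 = g2 AND y = (z AND (x OR y)) AND y
g4 = g3 AND z = ((z AND (x OR y)) AND y) AND z
g8 = g2 AND g4 = (z AND (x OR y)) AND (((z AND (x OR y)) AND y) AND z)
g9 = g3 AND g8 = ((z AND (x OR y)) AND y) AND ((z AND (x OR y)) AND (((z AND (x OR y)) AND y) AND z))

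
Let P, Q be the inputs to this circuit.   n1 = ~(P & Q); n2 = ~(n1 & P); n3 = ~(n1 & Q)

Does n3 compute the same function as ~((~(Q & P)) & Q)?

Yes

n1 = ~(P & Q)
n3 = ~(n1 & Q) = ~((~(P & Q)) & Q)
At P=0, Q=1: circuit gives 0, formula gives 0.
At P=0, Q=0: circuit gives 1, formula gives 1.
Agrees on all 4 inputs.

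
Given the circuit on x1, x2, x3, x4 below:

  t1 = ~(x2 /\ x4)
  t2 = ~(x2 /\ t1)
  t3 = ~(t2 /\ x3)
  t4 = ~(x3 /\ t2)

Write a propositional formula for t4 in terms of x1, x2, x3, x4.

t1 = ~(x2 /\ x4)
t2 = ~(x2 /\ t1) = ~(x2 /\ (~(x2 /\ x4)))
t4 = ~(x3 /\ t2) = ~(x3 /\ (~(x2 /\ (~(x2 /\ x4)))))

~(x3 /\ (~(x2 /\ (~(x2 /\ x4)))))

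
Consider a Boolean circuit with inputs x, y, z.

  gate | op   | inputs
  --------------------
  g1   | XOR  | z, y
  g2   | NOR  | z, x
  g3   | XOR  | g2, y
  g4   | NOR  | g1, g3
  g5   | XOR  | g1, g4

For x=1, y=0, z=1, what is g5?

1

g1 = 1 XOR 0 = 1
g2 = 1 NOR 1 = 0
g3 = 0 XOR 0 = 0
g4 = 1 NOR 0 = 0
g5 = 1 XOR 0 = 1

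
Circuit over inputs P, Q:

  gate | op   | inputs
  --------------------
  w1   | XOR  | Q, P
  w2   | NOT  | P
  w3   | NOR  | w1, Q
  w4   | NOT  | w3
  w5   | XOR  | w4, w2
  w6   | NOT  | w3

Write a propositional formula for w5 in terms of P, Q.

w1 = Q XOR P
w2 = NOT P
w3 = w1 NOR Q = (Q XOR P) NOR Q
w4 = NOT w3 = NOT ((Q XOR P) NOR Q)
w5 = w4 XOR w2 = NOT ((Q XOR P) NOR Q) XOR NOT P

NOT ((Q XOR P) NOR Q) XOR NOT P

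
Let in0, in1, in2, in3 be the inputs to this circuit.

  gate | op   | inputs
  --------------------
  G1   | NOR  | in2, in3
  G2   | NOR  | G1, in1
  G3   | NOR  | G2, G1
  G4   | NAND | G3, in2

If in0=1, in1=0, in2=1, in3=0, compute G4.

1

G1 = 1 NOR 0 = 0
G2 = 0 NOR 0 = 1
G3 = 1 NOR 0 = 0
G4 = 0 NAND 1 = 1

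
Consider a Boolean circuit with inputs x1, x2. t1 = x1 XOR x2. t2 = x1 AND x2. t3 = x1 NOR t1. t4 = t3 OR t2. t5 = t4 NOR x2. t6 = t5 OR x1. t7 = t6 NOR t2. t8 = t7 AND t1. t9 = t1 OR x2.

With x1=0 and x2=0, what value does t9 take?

0

t1 = 0 XOR 0 = 0
t9 = 0 OR 0 = 0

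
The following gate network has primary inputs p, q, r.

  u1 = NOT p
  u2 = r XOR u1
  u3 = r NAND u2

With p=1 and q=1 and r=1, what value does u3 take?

u1 = NOT 1 = 0
u2 = 1 XOR 0 = 1
u3 = 1 NAND 1 = 0

0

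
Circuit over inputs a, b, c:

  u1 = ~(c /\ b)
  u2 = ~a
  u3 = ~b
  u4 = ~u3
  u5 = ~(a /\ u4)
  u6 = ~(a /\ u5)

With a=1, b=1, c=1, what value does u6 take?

u3 = ~1 = 0
u4 = ~0 = 1
u5 = ~(1 /\ 1) = 0
u6 = ~(1 /\ 0) = 1

1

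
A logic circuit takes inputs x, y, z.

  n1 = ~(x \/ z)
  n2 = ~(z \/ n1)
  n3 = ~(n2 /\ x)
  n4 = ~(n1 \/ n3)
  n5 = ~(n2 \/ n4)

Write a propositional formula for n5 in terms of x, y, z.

~((~(z \/ (~(x \/ z)))) \/ (~((~(x \/ z)) \/ (~((~(z \/ (~(x \/ z)))) /\ x)))))

n1 = ~(x \/ z)
n2 = ~(z \/ n1) = ~(z \/ (~(x \/ z)))
n3 = ~(n2 /\ x) = ~((~(z \/ (~(x \/ z)))) /\ x)
n4 = ~(n1 \/ n3) = ~((~(x \/ z)) \/ (~((~(z \/ (~(x \/ z)))) /\ x)))
n5 = ~(n2 \/ n4) = ~((~(z \/ (~(x \/ z)))) \/ (~((~(x \/ z)) \/ (~((~(z \/ (~(x \/ z)))) /\ x)))))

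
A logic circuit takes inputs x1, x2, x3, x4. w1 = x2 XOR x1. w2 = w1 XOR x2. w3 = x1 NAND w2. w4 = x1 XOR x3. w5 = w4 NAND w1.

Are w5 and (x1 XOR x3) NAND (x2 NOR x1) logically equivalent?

w1 = x2 XOR x1
w4 = x1 XOR x3
w5 = w4 NAND w1 = (x1 XOR x3) NAND (x2 XOR x1)
At x1=0, x2=0, x3=1, x4=0: circuit gives 1, formula gives 0.

No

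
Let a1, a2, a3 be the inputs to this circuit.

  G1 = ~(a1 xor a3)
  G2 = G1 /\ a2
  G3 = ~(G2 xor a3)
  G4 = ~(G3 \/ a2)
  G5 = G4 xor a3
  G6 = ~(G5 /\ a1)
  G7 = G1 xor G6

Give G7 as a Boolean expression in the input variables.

(~(a1 xor a3)) xor (~(((~((~(((~(a1 xor a3)) /\ a2) xor a3)) \/ a2)) xor a3) /\ a1))

G1 = ~(a1 xor a3)
G2 = G1 /\ a2 = (~(a1 xor a3)) /\ a2
G3 = ~(G2 xor a3) = ~(((~(a1 xor a3)) /\ a2) xor a3)
G4 = ~(G3 \/ a2) = ~((~(((~(a1 xor a3)) /\ a2) xor a3)) \/ a2)
G5 = G4 xor a3 = (~((~(((~(a1 xor a3)) /\ a2) xor a3)) \/ a2)) xor a3
G6 = ~(G5 /\ a1) = ~(((~((~(((~(a1 xor a3)) /\ a2) xor a3)) \/ a2)) xor a3) /\ a1)
G7 = G1 xor G6 = (~(a1 xor a3)) xor (~(((~((~(((~(a1 xor a3)) /\ a2) xor a3)) \/ a2)) xor a3) /\ a1))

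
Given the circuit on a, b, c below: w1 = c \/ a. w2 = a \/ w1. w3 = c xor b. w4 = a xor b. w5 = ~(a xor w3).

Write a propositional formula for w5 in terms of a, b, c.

~(a xor (c xor b))

w3 = c xor b
w5 = ~(a xor w3) = ~(a xor (c xor b))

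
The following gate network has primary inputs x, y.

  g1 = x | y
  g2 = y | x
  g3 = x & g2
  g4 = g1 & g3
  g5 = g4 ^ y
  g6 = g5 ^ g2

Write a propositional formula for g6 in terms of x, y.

(((x | y) & (x & (y | x))) ^ y) ^ (y | x)

g1 = x | y
g2 = y | x
g3 = x & g2 = x & (y | x)
g4 = g1 & g3 = (x | y) & (x & (y | x))
g5 = g4 ^ y = ((x | y) & (x & (y | x))) ^ y
g6 = g5 ^ g2 = (((x | y) & (x & (y | x))) ^ y) ^ (y | x)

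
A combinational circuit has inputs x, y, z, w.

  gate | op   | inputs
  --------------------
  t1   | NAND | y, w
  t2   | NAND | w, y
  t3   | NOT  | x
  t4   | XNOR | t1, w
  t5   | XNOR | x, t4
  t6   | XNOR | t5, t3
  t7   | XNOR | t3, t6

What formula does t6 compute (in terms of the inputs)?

(x XNOR ((y NAND w) XNOR w)) XNOR NOT x

t1 = y NAND w
t3 = NOT x
t4 = t1 XNOR w = (y NAND w) XNOR w
t5 = x XNOR t4 = x XNOR ((y NAND w) XNOR w)
t6 = t5 XNOR t3 = (x XNOR ((y NAND w) XNOR w)) XNOR NOT x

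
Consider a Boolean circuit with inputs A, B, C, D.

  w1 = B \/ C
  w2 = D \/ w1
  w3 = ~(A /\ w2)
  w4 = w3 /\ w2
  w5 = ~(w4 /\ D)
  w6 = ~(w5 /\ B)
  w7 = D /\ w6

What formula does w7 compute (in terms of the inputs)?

D /\ (~((~(((~(A /\ (D \/ (B \/ C)))) /\ (D \/ (B \/ C))) /\ D)) /\ B))

w1 = B \/ C
w2 = D \/ w1 = D \/ (B \/ C)
w3 = ~(A /\ w2) = ~(A /\ (D \/ (B \/ C)))
w4 = w3 /\ w2 = (~(A /\ (D \/ (B \/ C)))) /\ (D \/ (B \/ C))
w5 = ~(w4 /\ D) = ~(((~(A /\ (D \/ (B \/ C)))) /\ (D \/ (B \/ C))) /\ D)
w6 = ~(w5 /\ B) = ~((~(((~(A /\ (D \/ (B \/ C)))) /\ (D \/ (B \/ C))) /\ D)) /\ B)
w7 = D /\ w6 = D /\ (~((~(((~(A /\ (D \/ (B \/ C)))) /\ (D \/ (B \/ C))) /\ D)) /\ B))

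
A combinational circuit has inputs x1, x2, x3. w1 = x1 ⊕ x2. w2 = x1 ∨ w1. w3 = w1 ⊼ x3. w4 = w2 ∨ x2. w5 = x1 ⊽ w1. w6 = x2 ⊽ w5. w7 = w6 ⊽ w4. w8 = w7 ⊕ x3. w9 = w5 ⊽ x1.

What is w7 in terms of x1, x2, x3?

(x2 ⊽ (x1 ⊽ (x1 ⊕ x2))) ⊽ ((x1 ∨ (x1 ⊕ x2)) ∨ x2)

w1 = x1 ⊕ x2
w2 = x1 ∨ w1 = x1 ∨ (x1 ⊕ x2)
w4 = w2 ∨ x2 = (x1 ∨ (x1 ⊕ x2)) ∨ x2
w5 = x1 ⊽ w1 = x1 ⊽ (x1 ⊕ x2)
w6 = x2 ⊽ w5 = x2 ⊽ (x1 ⊽ (x1 ⊕ x2))
w7 = w6 ⊽ w4 = (x2 ⊽ (x1 ⊽ (x1 ⊕ x2))) ⊽ ((x1 ∨ (x1 ⊕ x2)) ∨ x2)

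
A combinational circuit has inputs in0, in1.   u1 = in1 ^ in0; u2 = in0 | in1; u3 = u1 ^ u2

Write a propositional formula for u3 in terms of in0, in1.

(in1 ^ in0) ^ (in0 | in1)

u1 = in1 ^ in0
u2 = in0 | in1
u3 = u1 ^ u2 = (in1 ^ in0) ^ (in0 | in1)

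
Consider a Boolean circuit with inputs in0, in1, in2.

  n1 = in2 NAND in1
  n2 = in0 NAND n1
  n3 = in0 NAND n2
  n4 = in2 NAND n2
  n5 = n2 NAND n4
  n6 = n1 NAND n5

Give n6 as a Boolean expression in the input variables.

n1 = in2 NAND in1
n2 = in0 NAND n1 = in0 NAND (in2 NAND in1)
n4 = in2 NAND n2 = in2 NAND (in0 NAND (in2 NAND in1))
n5 = n2 NAND n4 = (in0 NAND (in2 NAND in1)) NAND (in2 NAND (in0 NAND (in2 NAND in1)))
n6 = n1 NAND n5 = (in2 NAND in1) NAND ((in0 NAND (in2 NAND in1)) NAND (in2 NAND (in0 NAND (in2 NAND in1))))

(in2 NAND in1) NAND ((in0 NAND (in2 NAND in1)) NAND (in2 NAND (in0 NAND (in2 NAND in1))))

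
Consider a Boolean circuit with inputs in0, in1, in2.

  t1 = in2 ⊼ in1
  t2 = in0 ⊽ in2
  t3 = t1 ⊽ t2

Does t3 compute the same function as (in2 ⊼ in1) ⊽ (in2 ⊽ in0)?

Yes

t1 = in2 ⊼ in1
t2 = in0 ⊽ in2
t3 = t1 ⊽ t2 = (in2 ⊼ in1) ⊽ (in0 ⊽ in2)
At in0=0, in1=0, in2=0: circuit gives 0, formula gives 0.
At in0=0, in1=1, in2=1: circuit gives 1, formula gives 1.
Agrees on all 8 inputs.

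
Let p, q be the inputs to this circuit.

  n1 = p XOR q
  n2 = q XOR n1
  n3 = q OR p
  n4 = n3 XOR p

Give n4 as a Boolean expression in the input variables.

(q OR p) XOR p

n3 = q OR p
n4 = n3 XOR p = (q OR p) XOR p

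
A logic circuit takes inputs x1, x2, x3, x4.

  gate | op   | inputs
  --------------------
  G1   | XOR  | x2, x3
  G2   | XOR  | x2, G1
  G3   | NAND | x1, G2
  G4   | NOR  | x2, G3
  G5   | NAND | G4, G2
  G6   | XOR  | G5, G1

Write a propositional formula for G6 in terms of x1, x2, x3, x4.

((x2 NOR (x1 NAND (x2 XOR (x2 XOR x3)))) NAND (x2 XOR (x2 XOR x3))) XOR (x2 XOR x3)

G1 = x2 XOR x3
G2 = x2 XOR G1 = x2 XOR (x2 XOR x3)
G3 = x1 NAND G2 = x1 NAND (x2 XOR (x2 XOR x3))
G4 = x2 NOR G3 = x2 NOR (x1 NAND (x2 XOR (x2 XOR x3)))
G5 = G4 NAND G2 = (x2 NOR (x1 NAND (x2 XOR (x2 XOR x3)))) NAND (x2 XOR (x2 XOR x3))
G6 = G5 XOR G1 = ((x2 NOR (x1 NAND (x2 XOR (x2 XOR x3)))) NAND (x2 XOR (x2 XOR x3))) XOR (x2 XOR x3)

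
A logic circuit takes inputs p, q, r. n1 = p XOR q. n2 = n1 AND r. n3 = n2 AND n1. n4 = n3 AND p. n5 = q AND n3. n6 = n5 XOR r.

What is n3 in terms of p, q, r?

((p XOR q) AND r) AND (p XOR q)

n1 = p XOR q
n2 = n1 AND r = (p XOR q) AND r
n3 = n2 AND n1 = ((p XOR q) AND r) AND (p XOR q)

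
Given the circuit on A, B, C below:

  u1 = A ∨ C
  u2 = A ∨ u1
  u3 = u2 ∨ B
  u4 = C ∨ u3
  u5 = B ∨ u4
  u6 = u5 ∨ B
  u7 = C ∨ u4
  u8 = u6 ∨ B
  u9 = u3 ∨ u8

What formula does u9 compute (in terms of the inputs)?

((A ∨ (A ∨ C)) ∨ B) ∨ (((B ∨ (C ∨ ((A ∨ (A ∨ C)) ∨ B))) ∨ B) ∨ B)

u1 = A ∨ C
u2 = A ∨ u1 = A ∨ (A ∨ C)
u3 = u2 ∨ B = (A ∨ (A ∨ C)) ∨ B
u4 = C ∨ u3 = C ∨ ((A ∨ (A ∨ C)) ∨ B)
u5 = B ∨ u4 = B ∨ (C ∨ ((A ∨ (A ∨ C)) ∨ B))
u6 = u5 ∨ B = (B ∨ (C ∨ ((A ∨ (A ∨ C)) ∨ B))) ∨ B
u8 = u6 ∨ B = ((B ∨ (C ∨ ((A ∨ (A ∨ C)) ∨ B))) ∨ B) ∨ B
u9 = u3 ∨ u8 = ((A ∨ (A ∨ C)) ∨ B) ∨ (((B ∨ (C ∨ ((A ∨ (A ∨ C)) ∨ B))) ∨ B) ∨ B)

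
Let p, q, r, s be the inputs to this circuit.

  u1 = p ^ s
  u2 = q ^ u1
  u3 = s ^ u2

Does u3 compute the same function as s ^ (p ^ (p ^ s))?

No

u1 = p ^ s
u2 = q ^ u1 = q ^ (p ^ s)
u3 = s ^ u2 = s ^ (q ^ (p ^ s))
At p=0, q=1, r=0, s=0: circuit gives 1, formula gives 0.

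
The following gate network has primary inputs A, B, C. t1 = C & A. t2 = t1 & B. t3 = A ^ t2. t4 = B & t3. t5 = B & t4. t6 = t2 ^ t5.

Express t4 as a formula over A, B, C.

B & (A ^ ((C & A) & B))

t1 = C & A
t2 = t1 & B = (C & A) & B
t3 = A ^ t2 = A ^ ((C & A) & B)
t4 = B & t3 = B & (A ^ ((C & A) & B))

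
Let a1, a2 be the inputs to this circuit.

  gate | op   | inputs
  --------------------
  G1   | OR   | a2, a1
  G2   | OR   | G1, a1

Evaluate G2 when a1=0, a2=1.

G1 = 1 OR 0 = 1
G2 = 1 OR 0 = 1

1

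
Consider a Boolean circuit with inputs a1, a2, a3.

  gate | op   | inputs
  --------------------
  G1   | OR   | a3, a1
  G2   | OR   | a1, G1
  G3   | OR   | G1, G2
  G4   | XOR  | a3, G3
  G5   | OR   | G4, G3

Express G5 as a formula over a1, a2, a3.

G1 = a3 OR a1
G2 = a1 OR G1 = a1 OR (a3 OR a1)
G3 = G1 OR G2 = (a3 OR a1) OR (a1 OR (a3 OR a1))
G4 = a3 XOR G3 = a3 XOR ((a3 OR a1) OR (a1 OR (a3 OR a1)))
G5 = G4 OR G3 = (a3 XOR ((a3 OR a1) OR (a1 OR (a3 OR a1)))) OR ((a3 OR a1) OR (a1 OR (a3 OR a1)))

(a3 XOR ((a3 OR a1) OR (a1 OR (a3 OR a1)))) OR ((a3 OR a1) OR (a1 OR (a3 OR a1)))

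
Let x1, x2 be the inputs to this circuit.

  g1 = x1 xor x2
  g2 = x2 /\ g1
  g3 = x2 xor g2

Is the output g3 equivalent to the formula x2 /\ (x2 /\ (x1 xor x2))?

g1 = x1 xor x2
g2 = x2 /\ g1 = x2 /\ (x1 xor x2)
g3 = x2 xor g2 = x2 xor (x2 /\ (x1 xor x2))
At x1=0, x2=1: circuit gives 0, formula gives 1.

No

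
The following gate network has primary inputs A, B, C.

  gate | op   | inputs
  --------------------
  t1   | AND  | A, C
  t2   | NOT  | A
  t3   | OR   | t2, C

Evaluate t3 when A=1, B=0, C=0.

0

t2 = NOT 1 = 0
t3 = 0 OR 0 = 0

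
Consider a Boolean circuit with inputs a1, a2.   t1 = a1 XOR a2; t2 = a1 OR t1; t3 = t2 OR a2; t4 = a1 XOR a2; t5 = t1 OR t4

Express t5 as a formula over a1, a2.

t1 = a1 XOR a2
t4 = a1 XOR a2
t5 = t1 OR t4 = (a1 XOR a2) OR (a1 XOR a2)

(a1 XOR a2) OR (a1 XOR a2)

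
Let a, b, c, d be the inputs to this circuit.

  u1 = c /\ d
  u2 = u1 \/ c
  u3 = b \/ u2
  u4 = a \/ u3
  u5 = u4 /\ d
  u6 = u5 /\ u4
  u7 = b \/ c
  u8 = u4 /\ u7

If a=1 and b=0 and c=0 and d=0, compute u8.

u1 = 0 /\ 0 = 0
u2 = 0 \/ 0 = 0
u3 = 0 \/ 0 = 0
u4 = 1 \/ 0 = 1
u7 = 0 \/ 0 = 0
u8 = 1 /\ 0 = 0

0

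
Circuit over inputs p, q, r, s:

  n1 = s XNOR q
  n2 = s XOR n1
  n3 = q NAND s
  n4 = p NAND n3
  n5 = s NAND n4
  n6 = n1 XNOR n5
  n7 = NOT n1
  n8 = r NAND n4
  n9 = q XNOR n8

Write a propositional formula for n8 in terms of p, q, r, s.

n3 = q NAND s
n4 = p NAND n3 = p NAND (q NAND s)
n8 = r NAND n4 = r NAND (p NAND (q NAND s))

r NAND (p NAND (q NAND s))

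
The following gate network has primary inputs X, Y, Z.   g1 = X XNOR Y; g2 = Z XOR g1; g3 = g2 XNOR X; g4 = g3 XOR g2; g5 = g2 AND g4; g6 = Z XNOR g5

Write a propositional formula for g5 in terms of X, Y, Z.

g1 = X XNOR Y
g2 = Z XOR g1 = Z XOR (X XNOR Y)
g3 = g2 XNOR X = (Z XOR (X XNOR Y)) XNOR X
g4 = g3 XOR g2 = ((Z XOR (X XNOR Y)) XNOR X) XOR (Z XOR (X XNOR Y))
g5 = g2 AND g4 = (Z XOR (X XNOR Y)) AND (((Z XOR (X XNOR Y)) XNOR X) XOR (Z XOR (X XNOR Y)))

(Z XOR (X XNOR Y)) AND (((Z XOR (X XNOR Y)) XNOR X) XOR (Z XOR (X XNOR Y)))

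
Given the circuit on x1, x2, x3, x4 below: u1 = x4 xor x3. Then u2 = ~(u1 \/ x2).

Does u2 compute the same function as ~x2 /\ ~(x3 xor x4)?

u1 = x4 xor x3
u2 = ~(u1 \/ x2) = ~((x4 xor x3) \/ x2)
At x1=0, x2=0, x3=0, x4=1: circuit gives 0, formula gives 0.
At x1=0, x2=0, x3=0, x4=0: circuit gives 1, formula gives 1.
Agrees on all 16 inputs.

Yes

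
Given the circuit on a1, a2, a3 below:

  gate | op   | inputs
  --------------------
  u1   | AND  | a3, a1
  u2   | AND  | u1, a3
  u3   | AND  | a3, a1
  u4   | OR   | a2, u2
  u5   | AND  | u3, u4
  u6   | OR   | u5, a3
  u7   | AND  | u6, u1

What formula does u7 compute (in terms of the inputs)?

(((a3 AND a1) AND (a2 OR ((a3 AND a1) AND a3))) OR a3) AND (a3 AND a1)

u1 = a3 AND a1
u2 = u1 AND a3 = (a3 AND a1) AND a3
u3 = a3 AND a1
u4 = a2 OR u2 = a2 OR ((a3 AND a1) AND a3)
u5 = u3 AND u4 = (a3 AND a1) AND (a2 OR ((a3 AND a1) AND a3))
u6 = u5 OR a3 = ((a3 AND a1) AND (a2 OR ((a3 AND a1) AND a3))) OR a3
u7 = u6 AND u1 = (((a3 AND a1) AND (a2 OR ((a3 AND a1) AND a3))) OR a3) AND (a3 AND a1)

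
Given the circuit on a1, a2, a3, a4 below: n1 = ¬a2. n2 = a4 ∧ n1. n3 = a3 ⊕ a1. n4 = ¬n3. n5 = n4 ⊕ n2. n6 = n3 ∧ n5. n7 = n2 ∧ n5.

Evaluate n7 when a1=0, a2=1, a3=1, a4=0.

0

n1 = ¬1 = 0
n2 = 0 ∧ 0 = 0
n3 = 1 ⊕ 0 = 1
n4 = ¬1 = 0
n5 = 0 ⊕ 0 = 0
n7 = 0 ∧ 0 = 0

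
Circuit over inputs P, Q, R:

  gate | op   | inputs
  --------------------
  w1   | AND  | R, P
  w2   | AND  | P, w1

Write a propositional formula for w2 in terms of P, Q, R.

P AND (R AND P)

w1 = R AND P
w2 = P AND w1 = P AND (R AND P)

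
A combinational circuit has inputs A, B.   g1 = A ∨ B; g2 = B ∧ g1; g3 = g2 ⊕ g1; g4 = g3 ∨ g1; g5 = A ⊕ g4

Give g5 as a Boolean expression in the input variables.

g1 = A ∨ B
g2 = B ∧ g1 = B ∧ (A ∨ B)
g3 = g2 ⊕ g1 = (B ∧ (A ∨ B)) ⊕ (A ∨ B)
g4 = g3 ∨ g1 = ((B ∧ (A ∨ B)) ⊕ (A ∨ B)) ∨ (A ∨ B)
g5 = A ⊕ g4 = A ⊕ (((B ∧ (A ∨ B)) ⊕ (A ∨ B)) ∨ (A ∨ B))

A ⊕ (((B ∧ (A ∨ B)) ⊕ (A ∨ B)) ∨ (A ∨ B))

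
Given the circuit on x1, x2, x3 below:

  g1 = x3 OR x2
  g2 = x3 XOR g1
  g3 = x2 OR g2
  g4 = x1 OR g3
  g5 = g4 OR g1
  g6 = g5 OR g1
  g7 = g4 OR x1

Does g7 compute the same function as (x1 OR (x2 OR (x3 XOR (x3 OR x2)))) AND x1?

No

g1 = x3 OR x2
g2 = x3 XOR g1 = x3 XOR (x3 OR x2)
g3 = x2 OR g2 = x2 OR (x3 XOR (x3 OR x2))
g4 = x1 OR g3 = x1 OR (x2 OR (x3 XOR (x3 OR x2)))
g7 = g4 OR x1 = (x1 OR (x2 OR (x3 XOR (x3 OR x2)))) OR x1
At x1=0, x2=1, x3=0: circuit gives 1, formula gives 0.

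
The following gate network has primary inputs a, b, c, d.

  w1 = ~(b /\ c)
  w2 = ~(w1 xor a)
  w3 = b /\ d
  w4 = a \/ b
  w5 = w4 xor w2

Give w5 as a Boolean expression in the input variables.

(a \/ b) xor (~((~(b /\ c)) xor a))

w1 = ~(b /\ c)
w2 = ~(w1 xor a) = ~((~(b /\ c)) xor a)
w4 = a \/ b
w5 = w4 xor w2 = (a \/ b) xor (~((~(b /\ c)) xor a))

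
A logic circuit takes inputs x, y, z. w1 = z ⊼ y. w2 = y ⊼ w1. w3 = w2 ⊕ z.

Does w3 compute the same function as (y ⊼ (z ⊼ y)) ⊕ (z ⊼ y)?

No

w1 = z ⊼ y
w2 = y ⊼ w1 = y ⊼ (z ⊼ y)
w3 = w2 ⊕ z = (y ⊼ (z ⊼ y)) ⊕ z
At x=0, y=0, z=0: circuit gives 1, formula gives 0.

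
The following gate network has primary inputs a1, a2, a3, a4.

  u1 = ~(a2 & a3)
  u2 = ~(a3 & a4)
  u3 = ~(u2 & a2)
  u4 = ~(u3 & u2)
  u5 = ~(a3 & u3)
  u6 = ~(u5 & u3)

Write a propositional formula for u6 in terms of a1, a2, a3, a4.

~((~(a3 & (~((~(a3 & a4)) & a2)))) & (~((~(a3 & a4)) & a2)))

u2 = ~(a3 & a4)
u3 = ~(u2 & a2) = ~((~(a3 & a4)) & a2)
u5 = ~(a3 & u3) = ~(a3 & (~((~(a3 & a4)) & a2)))
u6 = ~(u5 & u3) = ~((~(a3 & (~((~(a3 & a4)) & a2)))) & (~((~(a3 & a4)) & a2)))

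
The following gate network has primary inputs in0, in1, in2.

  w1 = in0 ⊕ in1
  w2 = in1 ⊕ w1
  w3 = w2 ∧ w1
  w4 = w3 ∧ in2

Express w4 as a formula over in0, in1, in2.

w1 = in0 ⊕ in1
w2 = in1 ⊕ w1 = in1 ⊕ (in0 ⊕ in1)
w3 = w2 ∧ w1 = (in1 ⊕ (in0 ⊕ in1)) ∧ (in0 ⊕ in1)
w4 = w3 ∧ in2 = ((in1 ⊕ (in0 ⊕ in1)) ∧ (in0 ⊕ in1)) ∧ in2

((in1 ⊕ (in0 ⊕ in1)) ∧ (in0 ⊕ in1)) ∧ in2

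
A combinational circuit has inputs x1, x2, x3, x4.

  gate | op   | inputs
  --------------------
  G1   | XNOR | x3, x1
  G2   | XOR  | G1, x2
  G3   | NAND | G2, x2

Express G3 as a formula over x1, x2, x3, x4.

((x3 XNOR x1) XOR x2) NAND x2

G1 = x3 XNOR x1
G2 = G1 XOR x2 = (x3 XNOR x1) XOR x2
G3 = G2 NAND x2 = ((x3 XNOR x1) XOR x2) NAND x2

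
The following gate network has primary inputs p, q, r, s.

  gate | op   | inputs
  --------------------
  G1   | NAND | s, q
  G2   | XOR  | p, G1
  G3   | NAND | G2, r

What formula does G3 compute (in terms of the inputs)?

G1 = s NAND q
G2 = p XOR G1 = p XOR (s NAND q)
G3 = G2 NAND r = (p XOR (s NAND q)) NAND r

(p XOR (s NAND q)) NAND r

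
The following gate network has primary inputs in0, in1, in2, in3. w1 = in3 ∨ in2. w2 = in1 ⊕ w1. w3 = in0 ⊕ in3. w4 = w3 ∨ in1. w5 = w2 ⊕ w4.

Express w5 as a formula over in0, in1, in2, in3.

(in1 ⊕ (in3 ∨ in2)) ⊕ ((in0 ⊕ in3) ∨ in1)

w1 = in3 ∨ in2
w2 = in1 ⊕ w1 = in1 ⊕ (in3 ∨ in2)
w3 = in0 ⊕ in3
w4 = w3 ∨ in1 = (in0 ⊕ in3) ∨ in1
w5 = w2 ⊕ w4 = (in1 ⊕ (in3 ∨ in2)) ⊕ ((in0 ⊕ in3) ∨ in1)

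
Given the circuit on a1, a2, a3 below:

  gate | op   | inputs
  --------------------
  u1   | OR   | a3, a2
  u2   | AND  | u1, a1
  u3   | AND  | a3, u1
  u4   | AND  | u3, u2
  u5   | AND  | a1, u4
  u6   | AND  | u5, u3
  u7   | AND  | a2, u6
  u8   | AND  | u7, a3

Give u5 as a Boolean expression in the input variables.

a1 AND ((a3 AND (a3 OR a2)) AND ((a3 OR a2) AND a1))

u1 = a3 OR a2
u2 = u1 AND a1 = (a3 OR a2) AND a1
u3 = a3 AND u1 = a3 AND (a3 OR a2)
u4 = u3 AND u2 = (a3 AND (a3 OR a2)) AND ((a3 OR a2) AND a1)
u5 = a1 AND u4 = a1 AND ((a3 AND (a3 OR a2)) AND ((a3 OR a2) AND a1))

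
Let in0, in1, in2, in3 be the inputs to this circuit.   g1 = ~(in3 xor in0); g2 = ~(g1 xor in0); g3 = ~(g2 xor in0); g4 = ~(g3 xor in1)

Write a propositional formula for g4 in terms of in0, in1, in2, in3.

~((~((~((~(in3 xor in0)) xor in0)) xor in0)) xor in1)

g1 = ~(in3 xor in0)
g2 = ~(g1 xor in0) = ~((~(in3 xor in0)) xor in0)
g3 = ~(g2 xor in0) = ~((~((~(in3 xor in0)) xor in0)) xor in0)
g4 = ~(g3 xor in1) = ~((~((~((~(in3 xor in0)) xor in0)) xor in0)) xor in1)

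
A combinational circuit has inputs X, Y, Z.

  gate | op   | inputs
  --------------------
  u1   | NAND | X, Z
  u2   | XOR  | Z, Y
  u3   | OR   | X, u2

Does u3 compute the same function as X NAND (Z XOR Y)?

u2 = Z XOR Y
u3 = X OR u2 = X OR (Z XOR Y)
At X=0, Y=0, Z=0: circuit gives 0, formula gives 1.

No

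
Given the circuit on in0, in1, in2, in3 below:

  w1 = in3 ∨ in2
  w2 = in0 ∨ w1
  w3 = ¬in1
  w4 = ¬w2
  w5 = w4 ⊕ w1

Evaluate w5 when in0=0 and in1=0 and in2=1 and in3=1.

w1 = 1 ∨ 1 = 1
w2 = 0 ∨ 1 = 1
w4 = ¬1 = 0
w5 = 0 ⊕ 1 = 1

1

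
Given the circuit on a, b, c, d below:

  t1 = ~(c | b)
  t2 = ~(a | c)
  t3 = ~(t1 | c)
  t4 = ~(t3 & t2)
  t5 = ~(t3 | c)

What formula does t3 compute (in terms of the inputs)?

t1 = ~(c | b)
t3 = ~(t1 | c) = ~((~(c | b)) | c)

~((~(c | b)) | c)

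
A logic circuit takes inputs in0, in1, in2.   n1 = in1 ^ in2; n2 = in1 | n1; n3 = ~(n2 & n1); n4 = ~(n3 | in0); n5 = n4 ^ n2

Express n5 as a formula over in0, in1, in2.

(~((~((in1 | (in1 ^ in2)) & (in1 ^ in2))) | in0)) ^ (in1 | (in1 ^ in2))

n1 = in1 ^ in2
n2 = in1 | n1 = in1 | (in1 ^ in2)
n3 = ~(n2 & n1) = ~((in1 | (in1 ^ in2)) & (in1 ^ in2))
n4 = ~(n3 | in0) = ~((~((in1 | (in1 ^ in2)) & (in1 ^ in2))) | in0)
n5 = n4 ^ n2 = (~((~((in1 | (in1 ^ in2)) & (in1 ^ in2))) | in0)) ^ (in1 | (in1 ^ in2))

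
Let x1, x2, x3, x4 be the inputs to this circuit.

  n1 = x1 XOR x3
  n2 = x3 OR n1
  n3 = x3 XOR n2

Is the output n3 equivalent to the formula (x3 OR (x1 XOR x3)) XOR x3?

n1 = x1 XOR x3
n2 = x3 OR n1 = x3 OR (x1 XOR x3)
n3 = x3 XOR n2 = x3 XOR (x3 OR (x1 XOR x3))
At x1=0, x2=0, x3=0, x4=0: circuit gives 0, formula gives 0.
At x1=1, x2=0, x3=0, x4=0: circuit gives 1, formula gives 1.
Agrees on all 16 inputs.

Yes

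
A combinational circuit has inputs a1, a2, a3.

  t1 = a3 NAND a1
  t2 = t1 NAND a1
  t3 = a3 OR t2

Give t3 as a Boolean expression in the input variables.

t1 = a3 NAND a1
t2 = t1 NAND a1 = (a3 NAND a1) NAND a1
t3 = a3 OR t2 = a3 OR ((a3 NAND a1) NAND a1)

a3 OR ((a3 NAND a1) NAND a1)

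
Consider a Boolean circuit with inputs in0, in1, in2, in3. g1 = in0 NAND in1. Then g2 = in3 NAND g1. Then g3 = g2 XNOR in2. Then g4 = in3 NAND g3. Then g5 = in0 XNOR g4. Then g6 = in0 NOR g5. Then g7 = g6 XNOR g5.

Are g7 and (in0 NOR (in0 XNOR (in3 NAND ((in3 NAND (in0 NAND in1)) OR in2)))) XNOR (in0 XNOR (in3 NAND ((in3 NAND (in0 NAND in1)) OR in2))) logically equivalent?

No

g1 = in0 NAND in1
g2 = in3 NAND g1 = in3 NAND (in0 NAND in1)
g3 = g2 XNOR in2 = (in3 NAND (in0 NAND in1)) XNOR in2
g4 = in3 NAND g3 = in3 NAND ((in3 NAND (in0 NAND in1)) XNOR in2)
g5 = in0 XNOR g4 = in0 XNOR (in3 NAND ((in3 NAND (in0 NAND in1)) XNOR in2))
g6 = in0 NOR g5 = in0 NOR (in0 XNOR (in3 NAND ((in3 NAND (in0 NAND in1)) XNOR in2)))
g7 = g6 XNOR g5 = (in0 NOR (in0 XNOR (in3 NAND ((in3 NAND (in0 NAND in1)) XNOR in2)))) XNOR (in0 XNOR (in3 NAND ((in3 NAND (in0 NAND in1)) XNOR in2)))
At in0=1, in1=0, in2=0, in3=1: circuit gives 1, formula gives 0.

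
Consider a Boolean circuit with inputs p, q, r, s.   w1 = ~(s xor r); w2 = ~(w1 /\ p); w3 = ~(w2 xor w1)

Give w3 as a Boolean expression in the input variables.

w1 = ~(s xor r)
w2 = ~(w1 /\ p) = ~((~(s xor r)) /\ p)
w3 = ~(w2 xor w1) = ~((~((~(s xor r)) /\ p)) xor (~(s xor r)))

~((~((~(s xor r)) /\ p)) xor (~(s xor r)))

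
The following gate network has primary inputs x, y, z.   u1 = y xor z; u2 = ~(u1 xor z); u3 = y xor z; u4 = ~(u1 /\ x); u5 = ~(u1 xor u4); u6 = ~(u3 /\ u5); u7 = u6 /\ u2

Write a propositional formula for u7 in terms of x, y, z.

u1 = y xor z
u2 = ~(u1 xor z) = ~((y xor z) xor z)
u3 = y xor z
u4 = ~(u1 /\ x) = ~((y xor z) /\ x)
u5 = ~(u1 xor u4) = ~((y xor z) xor (~((y xor z) /\ x)))
u6 = ~(u3 /\ u5) = ~((y xor z) /\ (~((y xor z) xor (~((y xor z) /\ x)))))
u7 = u6 /\ u2 = (~((y xor z) /\ (~((y xor z) xor (~((y xor z) /\ x)))))) /\ (~((y xor z) xor z))

(~((y xor z) /\ (~((y xor z) xor (~((y xor z) /\ x)))))) /\ (~((y xor z) xor z))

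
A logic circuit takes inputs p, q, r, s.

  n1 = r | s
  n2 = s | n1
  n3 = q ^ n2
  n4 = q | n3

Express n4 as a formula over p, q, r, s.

q | (q ^ (s | (r | s)))

n1 = r | s
n2 = s | n1 = s | (r | s)
n3 = q ^ n2 = q ^ (s | (r | s))
n4 = q | n3 = q | (q ^ (s | (r | s)))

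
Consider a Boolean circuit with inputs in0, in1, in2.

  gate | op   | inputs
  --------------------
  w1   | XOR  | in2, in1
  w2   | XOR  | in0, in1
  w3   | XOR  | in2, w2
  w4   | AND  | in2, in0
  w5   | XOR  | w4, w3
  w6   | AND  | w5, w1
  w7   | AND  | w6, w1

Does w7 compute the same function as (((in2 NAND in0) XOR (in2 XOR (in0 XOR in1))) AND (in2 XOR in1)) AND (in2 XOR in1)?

No

w1 = in2 XOR in1
w2 = in0 XOR in1
w3 = in2 XOR w2 = in2 XOR (in0 XOR in1)
w4 = in2 AND in0
w5 = w4 XOR w3 = (in2 AND in0) XOR (in2 XOR (in0 XOR in1))
w6 = w5 AND w1 = ((in2 AND in0) XOR (in2 XOR (in0 XOR in1))) AND (in2 XOR in1)
w7 = w6 AND w1 = (((in2 AND in0) XOR (in2 XOR (in0 XOR in1))) AND (in2 XOR in1)) AND (in2 XOR in1)
At in0=0, in1=0, in2=1: circuit gives 1, formula gives 0.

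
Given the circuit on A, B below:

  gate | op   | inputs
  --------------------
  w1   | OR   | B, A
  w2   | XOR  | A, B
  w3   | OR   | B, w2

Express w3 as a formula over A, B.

B OR (A XOR B)

w2 = A XOR B
w3 = B OR w2 = B OR (A XOR B)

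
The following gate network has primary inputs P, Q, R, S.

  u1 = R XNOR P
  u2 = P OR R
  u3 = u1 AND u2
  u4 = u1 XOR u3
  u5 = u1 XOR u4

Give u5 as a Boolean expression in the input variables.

(R XNOR P) XOR ((R XNOR P) XOR ((R XNOR P) AND (P OR R)))

u1 = R XNOR P
u2 = P OR R
u3 = u1 AND u2 = (R XNOR P) AND (P OR R)
u4 = u1 XOR u3 = (R XNOR P) XOR ((R XNOR P) AND (P OR R))
u5 = u1 XOR u4 = (R XNOR P) XOR ((R XNOR P) XOR ((R XNOR P) AND (P OR R)))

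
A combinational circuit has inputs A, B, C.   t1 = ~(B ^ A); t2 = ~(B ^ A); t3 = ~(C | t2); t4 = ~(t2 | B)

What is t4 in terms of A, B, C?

~((~(B ^ A)) | B)

t2 = ~(B ^ A)
t4 = ~(t2 | B) = ~((~(B ^ A)) | B)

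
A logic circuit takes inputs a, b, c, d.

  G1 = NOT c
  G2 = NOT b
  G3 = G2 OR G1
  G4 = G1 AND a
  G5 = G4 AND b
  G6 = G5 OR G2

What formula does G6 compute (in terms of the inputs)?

((NOT c AND a) AND b) OR NOT b

G1 = NOT c
G2 = NOT b
G4 = G1 AND a = NOT c AND a
G5 = G4 AND b = (NOT c AND a) AND b
G6 = G5 OR G2 = ((NOT c AND a) AND b) OR NOT b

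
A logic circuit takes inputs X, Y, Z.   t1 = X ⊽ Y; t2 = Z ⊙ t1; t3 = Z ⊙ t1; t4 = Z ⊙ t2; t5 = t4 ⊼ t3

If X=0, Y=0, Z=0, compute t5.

1

t1 = 0 ⊽ 0 = 1
t2 = 0 ⊙ 1 = 0
t3 = 0 ⊙ 1 = 0
t4 = 0 ⊙ 0 = 1
t5 = 1 ⊼ 0 = 1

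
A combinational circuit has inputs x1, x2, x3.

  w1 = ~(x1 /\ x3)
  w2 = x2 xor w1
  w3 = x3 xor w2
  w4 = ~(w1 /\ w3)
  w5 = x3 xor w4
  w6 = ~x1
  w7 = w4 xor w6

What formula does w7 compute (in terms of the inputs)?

(~((~(x1 /\ x3)) /\ (x3 xor (x2 xor (~(x1 /\ x3)))))) xor ~x1

w1 = ~(x1 /\ x3)
w2 = x2 xor w1 = x2 xor (~(x1 /\ x3))
w3 = x3 xor w2 = x3 xor (x2 xor (~(x1 /\ x3)))
w4 = ~(w1 /\ w3) = ~((~(x1 /\ x3)) /\ (x3 xor (x2 xor (~(x1 /\ x3)))))
w6 = ~x1
w7 = w4 xor w6 = (~((~(x1 /\ x3)) /\ (x3 xor (x2 xor (~(x1 /\ x3)))))) xor ~x1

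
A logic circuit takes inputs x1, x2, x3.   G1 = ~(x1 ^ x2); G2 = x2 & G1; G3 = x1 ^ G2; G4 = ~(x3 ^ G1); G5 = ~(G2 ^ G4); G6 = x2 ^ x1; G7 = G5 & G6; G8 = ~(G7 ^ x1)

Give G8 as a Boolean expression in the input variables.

~(((~((x2 & (~(x1 ^ x2))) ^ (~(x3 ^ (~(x1 ^ x2)))))) & (x2 ^ x1)) ^ x1)

G1 = ~(x1 ^ x2)
G2 = x2 & G1 = x2 & (~(x1 ^ x2))
G4 = ~(x3 ^ G1) = ~(x3 ^ (~(x1 ^ x2)))
G5 = ~(G2 ^ G4) = ~((x2 & (~(x1 ^ x2))) ^ (~(x3 ^ (~(x1 ^ x2)))))
G6 = x2 ^ x1
G7 = G5 & G6 = (~((x2 & (~(x1 ^ x2))) ^ (~(x3 ^ (~(x1 ^ x2)))))) & (x2 ^ x1)
G8 = ~(G7 ^ x1) = ~(((~((x2 & (~(x1 ^ x2))) ^ (~(x3 ^ (~(x1 ^ x2)))))) & (x2 ^ x1)) ^ x1)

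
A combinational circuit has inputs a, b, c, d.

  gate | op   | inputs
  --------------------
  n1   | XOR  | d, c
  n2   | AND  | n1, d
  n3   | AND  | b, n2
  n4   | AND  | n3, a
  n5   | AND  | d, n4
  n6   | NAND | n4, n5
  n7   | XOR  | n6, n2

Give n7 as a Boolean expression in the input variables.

n1 = d XOR c
n2 = n1 AND d = (d XOR c) AND d
n3 = b AND n2 = b AND ((d XOR c) AND d)
n4 = n3 AND a = (b AND ((d XOR c) AND d)) AND a
n5 = d AND n4 = d AND ((b AND ((d XOR c) AND d)) AND a)
n6 = n4 NAND n5 = ((b AND ((d XOR c) AND d)) AND a) NAND (d AND ((b AND ((d XOR c) AND d)) AND a))
n7 = n6 XOR n2 = (((b AND ((d XOR c) AND d)) AND a) NAND (d AND ((b AND ((d XOR c) AND d)) AND a))) XOR ((d XOR c) AND d)

(((b AND ((d XOR c) AND d)) AND a) NAND (d AND ((b AND ((d XOR c) AND d)) AND a))) XOR ((d XOR c) AND d)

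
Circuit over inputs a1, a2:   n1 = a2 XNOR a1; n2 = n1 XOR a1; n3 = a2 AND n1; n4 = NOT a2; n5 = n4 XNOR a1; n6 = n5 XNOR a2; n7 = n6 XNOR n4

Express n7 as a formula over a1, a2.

n4 = NOT a2
n5 = n4 XNOR a1 = NOT a2 XNOR a1
n6 = n5 XNOR a2 = (NOT a2 XNOR a1) XNOR a2
n7 = n6 XNOR n4 = ((NOT a2 XNOR a1) XNOR a2) XNOR NOT a2

((NOT a2 XNOR a1) XNOR a2) XNOR NOT a2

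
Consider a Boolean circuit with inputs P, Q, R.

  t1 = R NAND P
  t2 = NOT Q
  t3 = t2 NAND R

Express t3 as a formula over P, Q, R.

t2 = NOT Q
t3 = t2 NAND R = NOT Q NAND R

NOT Q NAND R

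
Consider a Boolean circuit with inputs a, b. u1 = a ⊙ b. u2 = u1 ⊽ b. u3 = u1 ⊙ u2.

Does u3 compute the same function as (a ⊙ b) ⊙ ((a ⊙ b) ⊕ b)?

u1 = a ⊙ b
u2 = u1 ⊽ b = (a ⊙ b) ⊽ b
u3 = u1 ⊙ u2 = (a ⊙ b) ⊙ ((a ⊙ b) ⊽ b)
At a=0, b=0: circuit gives 0, formula gives 1.

No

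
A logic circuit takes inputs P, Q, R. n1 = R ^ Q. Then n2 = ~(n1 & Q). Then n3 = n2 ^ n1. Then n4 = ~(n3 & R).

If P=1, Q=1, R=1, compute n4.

n1 = 1 ^ 1 = 0
n2 = ~(0 & 1) = 1
n3 = 1 ^ 0 = 1
n4 = ~(1 & 1) = 0

0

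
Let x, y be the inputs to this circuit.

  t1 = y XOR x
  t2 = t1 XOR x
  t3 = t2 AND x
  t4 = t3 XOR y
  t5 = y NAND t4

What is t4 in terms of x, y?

(((y XOR x) XOR x) AND x) XOR y

t1 = y XOR x
t2 = t1 XOR x = (y XOR x) XOR x
t3 = t2 AND x = ((y XOR x) XOR x) AND x
t4 = t3 XOR y = (((y XOR x) XOR x) AND x) XOR y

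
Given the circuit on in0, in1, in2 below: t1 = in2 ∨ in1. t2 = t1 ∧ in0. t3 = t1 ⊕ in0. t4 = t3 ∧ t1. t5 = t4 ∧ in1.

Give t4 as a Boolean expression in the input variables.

((in2 ∨ in1) ⊕ in0) ∧ (in2 ∨ in1)

t1 = in2 ∨ in1
t3 = t1 ⊕ in0 = (in2 ∨ in1) ⊕ in0
t4 = t3 ∧ t1 = ((in2 ∨ in1) ⊕ in0) ∧ (in2 ∨ in1)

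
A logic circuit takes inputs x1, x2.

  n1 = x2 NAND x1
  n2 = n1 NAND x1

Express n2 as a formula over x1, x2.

n1 = x2 NAND x1
n2 = n1 NAND x1 = (x2 NAND x1) NAND x1

(x2 NAND x1) NAND x1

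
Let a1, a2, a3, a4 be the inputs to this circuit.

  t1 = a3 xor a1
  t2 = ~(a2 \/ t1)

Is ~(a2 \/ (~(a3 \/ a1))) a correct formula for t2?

No

t1 = a3 xor a1
t2 = ~(a2 \/ t1) = ~(a2 \/ (a3 xor a1))
At a1=0, a2=0, a3=0, a4=0: circuit gives 1, formula gives 0.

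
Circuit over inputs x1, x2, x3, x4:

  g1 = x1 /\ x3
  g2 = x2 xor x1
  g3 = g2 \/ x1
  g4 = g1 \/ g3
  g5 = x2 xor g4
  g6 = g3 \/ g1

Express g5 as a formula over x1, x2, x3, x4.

x2 xor ((x1 /\ x3) \/ ((x2 xor x1) \/ x1))

g1 = x1 /\ x3
g2 = x2 xor x1
g3 = g2 \/ x1 = (x2 xor x1) \/ x1
g4 = g1 \/ g3 = (x1 /\ x3) \/ ((x2 xor x1) \/ x1)
g5 = x2 xor g4 = x2 xor ((x1 /\ x3) \/ ((x2 xor x1) \/ x1))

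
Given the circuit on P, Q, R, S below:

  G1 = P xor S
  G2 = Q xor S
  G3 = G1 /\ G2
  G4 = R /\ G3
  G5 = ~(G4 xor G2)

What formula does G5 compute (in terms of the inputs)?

G1 = P xor S
G2 = Q xor S
G3 = G1 /\ G2 = (P xor S) /\ (Q xor S)
G4 = R /\ G3 = R /\ ((P xor S) /\ (Q xor S))
G5 = ~(G4 xor G2) = ~((R /\ ((P xor S) /\ (Q xor S))) xor (Q xor S))

~((R /\ ((P xor S) /\ (Q xor S))) xor (Q xor S))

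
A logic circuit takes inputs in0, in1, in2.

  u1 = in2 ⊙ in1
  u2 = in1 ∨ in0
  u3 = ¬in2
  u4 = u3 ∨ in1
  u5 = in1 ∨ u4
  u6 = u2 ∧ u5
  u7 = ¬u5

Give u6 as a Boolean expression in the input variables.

u2 = in1 ∨ in0
u3 = ¬in2
u4 = u3 ∨ in1 = ¬in2 ∨ in1
u5 = in1 ∨ u4 = in1 ∨ (¬in2 ∨ in1)
u6 = u2 ∧ u5 = (in1 ∨ in0) ∧ (in1 ∨ (¬in2 ∨ in1))

(in1 ∨ in0) ∧ (in1 ∨ (¬in2 ∨ in1))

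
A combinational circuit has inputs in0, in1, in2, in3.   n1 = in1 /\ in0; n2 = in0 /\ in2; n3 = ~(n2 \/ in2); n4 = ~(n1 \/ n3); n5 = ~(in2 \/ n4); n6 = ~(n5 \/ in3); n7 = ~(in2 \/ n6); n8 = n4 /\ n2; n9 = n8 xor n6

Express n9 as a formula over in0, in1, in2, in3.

n1 = in1 /\ in0
n2 = in0 /\ in2
n3 = ~(n2 \/ in2) = ~((in0 /\ in2) \/ in2)
n4 = ~(n1 \/ n3) = ~((in1 /\ in0) \/ (~((in0 /\ in2) \/ in2)))
n5 = ~(in2 \/ n4) = ~(in2 \/ (~((in1 /\ in0) \/ (~((in0 /\ in2) \/ in2)))))
n6 = ~(n5 \/ in3) = ~((~(in2 \/ (~((in1 /\ in0) \/ (~((in0 /\ in2) \/ in2)))))) \/ in3)
n8 = n4 /\ n2 = (~((in1 /\ in0) \/ (~((in0 /\ in2) \/ in2)))) /\ (in0 /\ in2)
n9 = n8 xor n6 = ((~((in1 /\ in0) \/ (~((in0 /\ in2) \/ in2)))) /\ (in0 /\ in2)) xor (~((~(in2 \/ (~((in1 /\ in0) \/ (~((in0 /\ in2) \/ in2)))))) \/ in3))

((~((in1 /\ in0) \/ (~((in0 /\ in2) \/ in2)))) /\ (in0 /\ in2)) xor (~((~(in2 \/ (~((in1 /\ in0) \/ (~((in0 /\ in2) \/ in2)))))) \/ in3))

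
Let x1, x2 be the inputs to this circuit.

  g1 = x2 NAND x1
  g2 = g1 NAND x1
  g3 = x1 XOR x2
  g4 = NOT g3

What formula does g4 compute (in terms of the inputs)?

g3 = x1 XOR x2
g4 = NOT g3 = NOT (x1 XOR x2)

NOT (x1 XOR x2)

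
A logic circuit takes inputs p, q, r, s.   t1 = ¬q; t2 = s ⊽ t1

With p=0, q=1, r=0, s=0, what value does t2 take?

1

t1 = ¬1 = 0
t2 = 0 ⊽ 0 = 1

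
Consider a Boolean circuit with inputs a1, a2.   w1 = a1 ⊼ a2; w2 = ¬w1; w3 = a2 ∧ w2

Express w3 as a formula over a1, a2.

w1 = a1 ⊼ a2
w2 = ¬w1 = ¬(a1 ⊼ a2)
w3 = a2 ∧ w2 = a2 ∧ ¬(a1 ⊼ a2)

a2 ∧ ¬(a1 ⊼ a2)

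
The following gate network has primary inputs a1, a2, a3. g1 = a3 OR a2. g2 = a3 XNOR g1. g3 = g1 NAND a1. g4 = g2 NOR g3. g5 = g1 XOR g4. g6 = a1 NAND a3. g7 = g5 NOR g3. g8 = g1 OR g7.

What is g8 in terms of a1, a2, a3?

g1 = a3 OR a2
g2 = a3 XNOR g1 = a3 XNOR (a3 OR a2)
g3 = g1 NAND a1 = (a3 OR a2) NAND a1
g4 = g2 NOR g3 = (a3 XNOR (a3 OR a2)) NOR ((a3 OR a2) NAND a1)
g5 = g1 XOR g4 = (a3 OR a2) XOR ((a3 XNOR (a3 OR a2)) NOR ((a3 OR a2) NAND a1))
g7 = g5 NOR g3 = ((a3 OR a2) XOR ((a3 XNOR (a3 OR a2)) NOR ((a3 OR a2) NAND a1))) NOR ((a3 OR a2) NAND a1)
g8 = g1 OR g7 = (a3 OR a2) OR (((a3 OR a2) XOR ((a3 XNOR (a3 OR a2)) NOR ((a3 OR a2) NAND a1))) NOR ((a3 OR a2) NAND a1))

(a3 OR a2) OR (((a3 OR a2) XOR ((a3 XNOR (a3 OR a2)) NOR ((a3 OR a2) NAND a1))) NOR ((a3 OR a2) NAND a1))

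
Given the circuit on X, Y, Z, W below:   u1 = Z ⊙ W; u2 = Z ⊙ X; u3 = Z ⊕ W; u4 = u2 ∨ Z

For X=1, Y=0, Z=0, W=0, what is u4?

0

u2 = 0 ⊙ 1 = 0
u4 = 0 ∨ 0 = 0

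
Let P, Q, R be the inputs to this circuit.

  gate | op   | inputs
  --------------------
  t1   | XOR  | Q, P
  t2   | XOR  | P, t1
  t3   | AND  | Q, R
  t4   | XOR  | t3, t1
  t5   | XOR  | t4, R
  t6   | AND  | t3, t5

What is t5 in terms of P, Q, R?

((Q AND R) XOR (Q XOR P)) XOR R

t1 = Q XOR P
t3 = Q AND R
t4 = t3 XOR t1 = (Q AND R) XOR (Q XOR P)
t5 = t4 XOR R = ((Q AND R) XOR (Q XOR P)) XOR R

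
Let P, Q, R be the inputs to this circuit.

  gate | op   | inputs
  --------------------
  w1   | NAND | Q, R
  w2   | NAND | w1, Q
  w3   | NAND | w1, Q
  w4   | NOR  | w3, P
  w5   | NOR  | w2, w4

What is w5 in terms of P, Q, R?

((Q NAND R) NAND Q) NOR (((Q NAND R) NAND Q) NOR P)

w1 = Q NAND R
w2 = w1 NAND Q = (Q NAND R) NAND Q
w3 = w1 NAND Q = (Q NAND R) NAND Q
w4 = w3 NOR P = ((Q NAND R) NAND Q) NOR P
w5 = w2 NOR w4 = ((Q NAND R) NAND Q) NOR (((Q NAND R) NAND Q) NOR P)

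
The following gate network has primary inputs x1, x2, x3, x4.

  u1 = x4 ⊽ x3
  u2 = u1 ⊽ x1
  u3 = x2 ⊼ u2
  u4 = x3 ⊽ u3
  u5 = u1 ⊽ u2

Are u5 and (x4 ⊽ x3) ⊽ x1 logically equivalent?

u1 = x4 ⊽ x3
u2 = u1 ⊽ x1 = (x4 ⊽ x3) ⊽ x1
u5 = u1 ⊽ u2 = (x4 ⊽ x3) ⊽ ((x4 ⊽ x3) ⊽ x1)
At x1=0, x2=0, x3=0, x4=1: circuit gives 0, formula gives 1.

No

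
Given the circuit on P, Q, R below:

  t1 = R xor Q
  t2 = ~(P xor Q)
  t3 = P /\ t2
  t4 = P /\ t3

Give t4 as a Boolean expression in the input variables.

t2 = ~(P xor Q)
t3 = P /\ t2 = P /\ (~(P xor Q))
t4 = P /\ t3 = P /\ (P /\ (~(P xor Q)))

P /\ (P /\ (~(P xor Q)))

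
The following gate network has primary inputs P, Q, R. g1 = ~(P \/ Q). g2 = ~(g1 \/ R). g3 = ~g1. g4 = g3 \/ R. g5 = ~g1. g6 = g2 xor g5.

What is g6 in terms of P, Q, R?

g1 = ~(P \/ Q)
g2 = ~(g1 \/ R) = ~((~(P \/ Q)) \/ R)
g5 = ~g1 = ~(~(P \/ Q))
g6 = g2 xor g5 = (~((~(P \/ Q)) \/ R)) xor ~(~(P \/ Q))

(~((~(P \/ Q)) \/ R)) xor ~(~(P \/ Q))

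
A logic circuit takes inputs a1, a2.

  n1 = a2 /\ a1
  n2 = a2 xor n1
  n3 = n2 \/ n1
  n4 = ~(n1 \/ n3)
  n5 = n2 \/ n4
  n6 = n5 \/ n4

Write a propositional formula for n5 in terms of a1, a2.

(a2 xor (a2 /\ a1)) \/ (~((a2 /\ a1) \/ ((a2 xor (a2 /\ a1)) \/ (a2 /\ a1))))

n1 = a2 /\ a1
n2 = a2 xor n1 = a2 xor (a2 /\ a1)
n3 = n2 \/ n1 = (a2 xor (a2 /\ a1)) \/ (a2 /\ a1)
n4 = ~(n1 \/ n3) = ~((a2 /\ a1) \/ ((a2 xor (a2 /\ a1)) \/ (a2 /\ a1)))
n5 = n2 \/ n4 = (a2 xor (a2 /\ a1)) \/ (~((a2 /\ a1) \/ ((a2 xor (a2 /\ a1)) \/ (a2 /\ a1))))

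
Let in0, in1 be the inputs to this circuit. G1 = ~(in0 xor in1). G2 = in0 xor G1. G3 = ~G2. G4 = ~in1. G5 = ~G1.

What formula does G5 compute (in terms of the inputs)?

~(~(in0 xor in1))

G1 = ~(in0 xor in1)
G5 = ~G1 = ~(~(in0 xor in1))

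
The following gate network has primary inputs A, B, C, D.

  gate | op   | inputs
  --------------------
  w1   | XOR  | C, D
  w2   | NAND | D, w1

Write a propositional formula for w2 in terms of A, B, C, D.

w1 = C XOR D
w2 = D NAND w1 = D NAND (C XOR D)

D NAND (C XOR D)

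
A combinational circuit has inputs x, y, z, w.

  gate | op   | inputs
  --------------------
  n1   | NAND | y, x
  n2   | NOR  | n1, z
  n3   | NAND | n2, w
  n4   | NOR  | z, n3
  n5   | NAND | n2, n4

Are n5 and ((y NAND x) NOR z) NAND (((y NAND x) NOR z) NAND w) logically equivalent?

No

n1 = y NAND x
n2 = n1 NOR z = (y NAND x) NOR z
n3 = n2 NAND w = ((y NAND x) NOR z) NAND w
n4 = z NOR n3 = z NOR (((y NAND x) NOR z) NAND w)
n5 = n2 NAND n4 = ((y NAND x) NOR z) NAND (z NOR (((y NAND x) NOR z) NAND w))
At x=1, y=1, z=0, w=0: circuit gives 1, formula gives 0.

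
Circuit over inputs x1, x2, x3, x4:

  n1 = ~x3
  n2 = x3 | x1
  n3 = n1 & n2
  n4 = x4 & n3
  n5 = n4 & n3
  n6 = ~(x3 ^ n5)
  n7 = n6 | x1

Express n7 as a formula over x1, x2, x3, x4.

(~(x3 ^ ((x4 & (~x3 & (x3 | x1))) & (~x3 & (x3 | x1))))) | x1

n1 = ~x3
n2 = x3 | x1
n3 = n1 & n2 = ~x3 & (x3 | x1)
n4 = x4 & n3 = x4 & (~x3 & (x3 | x1))
n5 = n4 & n3 = (x4 & (~x3 & (x3 | x1))) & (~x3 & (x3 | x1))
n6 = ~(x3 ^ n5) = ~(x3 ^ ((x4 & (~x3 & (x3 | x1))) & (~x3 & (x3 | x1))))
n7 = n6 | x1 = (~(x3 ^ ((x4 & (~x3 & (x3 | x1))) & (~x3 & (x3 | x1))))) | x1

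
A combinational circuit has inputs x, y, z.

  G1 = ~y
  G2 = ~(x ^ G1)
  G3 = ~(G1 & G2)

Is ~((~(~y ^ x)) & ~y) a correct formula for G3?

Yes

G1 = ~y
G2 = ~(x ^ G1) = ~(x ^ ~y)
G3 = ~(G1 & G2) = ~(~y & (~(x ^ ~y)))
At x=1, y=0, z=0: circuit gives 0, formula gives 0.
At x=0, y=0, z=0: circuit gives 1, formula gives 1.
Agrees on all 8 inputs.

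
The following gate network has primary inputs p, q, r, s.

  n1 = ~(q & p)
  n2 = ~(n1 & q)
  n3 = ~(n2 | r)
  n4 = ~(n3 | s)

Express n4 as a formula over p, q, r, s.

~((~((~((~(q & p)) & q)) | r)) | s)

n1 = ~(q & p)
n2 = ~(n1 & q) = ~((~(q & p)) & q)
n3 = ~(n2 | r) = ~((~((~(q & p)) & q)) | r)
n4 = ~(n3 | s) = ~((~((~((~(q & p)) & q)) | r)) | s)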